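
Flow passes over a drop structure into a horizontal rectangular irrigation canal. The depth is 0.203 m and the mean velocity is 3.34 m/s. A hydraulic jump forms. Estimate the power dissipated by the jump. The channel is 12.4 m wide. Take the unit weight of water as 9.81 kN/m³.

P = 9.71 kW

Fr₁ = V₁/√(g·y₁) = 3.34/√(9.81×0.203) = 2.37.
Conjugate-depth relation: y₂/y₁ = ½[√(1 + 8Fr₁²) − 1] = ½[√45.81 − 1] = 2.88.
y₂ = 2.88 × 0.203 = 0.586 m.
q = V₁·y₁ = 3.34 × 0.203 = 0.678 m²/s. V₂ = q/y₂ = 0.678/0.586 = 1.16 m/s. E₁ = y₁ + V₁²/2g = 0.772 m; E₂ = y₂ + V₂²/2g = 0.654 m. ΔE = E₁ − E₂ = 0.118 m.
Q = q·b = 0.678 × 12.4 = 8.41 m³/s. P = γ·Q·ΔE = 9.81 × 8.41 × 0.118 = 9.71 kW.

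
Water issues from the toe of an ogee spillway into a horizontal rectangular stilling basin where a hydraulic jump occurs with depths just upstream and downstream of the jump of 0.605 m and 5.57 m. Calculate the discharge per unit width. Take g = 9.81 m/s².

q = 10.1 m²/s

For a rectangular channel the momentum equation gives q² = ½·g·y₁·y₂·(y₁ + y₂) = ½×9.81×0.605×5.57×6.18 = 102.
q = √102 = 10.1 m²/s.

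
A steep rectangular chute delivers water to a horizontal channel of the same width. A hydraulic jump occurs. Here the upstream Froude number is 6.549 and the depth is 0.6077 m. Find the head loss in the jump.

ΔE = 8.138 m

Fr₁ = 6.549 (given).
From the momentum equation for a rectangular channel, y₂/y₁ = ½[√(1 + 8Fr₁²) − 1] = ½[√344.12 − 1] = 8.775.
y₂ = 8.775 × 0.6077 = 5.333 m.
Head loss: ΔE = (y₂ − y₁)³/(4y₁y₂) = (5.333 − 0.6077)³/(4×0.6077×5.333) = 105.5/12.96 = 8.138 m.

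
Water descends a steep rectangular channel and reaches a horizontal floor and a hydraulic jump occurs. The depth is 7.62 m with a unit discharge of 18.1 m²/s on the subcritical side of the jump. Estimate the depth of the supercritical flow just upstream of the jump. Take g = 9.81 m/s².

V₂ = q/y₂ = 18.1/7.62 = 2.38 m/s; Fr₂ = V₂/√(g·y₂) = 0.275.
From the momentum equation (using Fr₂), y₁/y₂ = ½[√(1 + 8Fr₂²) − 1] = ½[√1.604 − 1] = 0.133.
y₁ = 0.133 × 7.62 = 1.02 m.

y₁ = 1.02 m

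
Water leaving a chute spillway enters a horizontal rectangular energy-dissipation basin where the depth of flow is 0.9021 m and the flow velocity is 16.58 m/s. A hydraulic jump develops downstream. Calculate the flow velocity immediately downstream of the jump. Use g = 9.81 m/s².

Fr₁ = V₁/√(g·y₁) = 16.58/√(9.81×0.9021) = 5.573.
From the momentum equation for a rectangular channel, y₂/y₁ = ½[√(1 + 8Fr₁²) − 1] = ½[√249.51 − 1] = 7.398.
y₂ = 7.398 × 0.9021 = 6.674 m.
q = V₁·y₁ = 16.58 × 0.9021 = 14.96 m²/s.
V₂ = q/y₂ = 14.96/6.674 = 2.241 m/s.

V₂ = 2.241 m/s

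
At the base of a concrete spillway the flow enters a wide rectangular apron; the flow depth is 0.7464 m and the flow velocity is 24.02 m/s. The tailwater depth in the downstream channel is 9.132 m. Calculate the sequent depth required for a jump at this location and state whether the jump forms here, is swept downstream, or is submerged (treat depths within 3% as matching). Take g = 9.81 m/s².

y₂ = 9.004 m; the jump forms here

Fr₁ = V₁/√(g·y₁) = 24.02/√(9.81×0.7464) = 8.877.
Sequent-depth ratio: y₂/y₁ = ½[√(1 + 8Fr₁²) − 1] = ½[√631.37 − 1] = 12.06.
y₂ = 12.06 × 0.7464 = 9.004 m.
Tailwater y_tw = 9.132 m: y_tw ≈ y₂, so the jump forms here.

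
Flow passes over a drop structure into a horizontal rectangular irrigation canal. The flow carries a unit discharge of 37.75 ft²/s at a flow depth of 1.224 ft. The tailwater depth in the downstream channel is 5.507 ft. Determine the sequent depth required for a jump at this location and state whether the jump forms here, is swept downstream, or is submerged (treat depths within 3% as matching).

V₁ = q/y₁ = 37.75/1.224 = 30.84 ft/s. Fr₁ = V₁/√(g·y₁) = 30.84/√(32.2×1.224) = 4.913.
Sequent-depth ratio: y₂/y₁ = ½[√(1 + 8Fr₁²) − 1] = ½[√194.07 − 1] = 6.466.
y₂ = 6.466 × 1.224 = 7.914 ft.
Tailwater y_tw = 5.507 ft: y_tw < y₂, so the jump is swept downstream.

y₂ = 7.914 ft; the jump is swept downstream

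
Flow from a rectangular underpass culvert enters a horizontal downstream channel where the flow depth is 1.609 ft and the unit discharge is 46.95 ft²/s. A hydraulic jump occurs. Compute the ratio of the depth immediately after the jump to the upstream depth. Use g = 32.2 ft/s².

y₂/y₁ = 5.255

V₁ = q/y₁ = 46.95/1.609 = 29.18 ft/s. Fr₁ = V₁/√(g·y₁) = 29.18/√(32.2×1.609) = 4.054.
From the momentum equation for a rectangular channel, y₂/y₁ = ½[√(1 + 8Fr₁²) − 1] = ½[√132.47 − 1] = 5.255.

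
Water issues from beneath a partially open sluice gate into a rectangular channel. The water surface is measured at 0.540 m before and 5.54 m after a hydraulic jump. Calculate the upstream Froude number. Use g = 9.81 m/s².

For a rectangular channel the momentum equation gives q² = ½·g·y₁·y₂·(y₁ + y₂) = ½×9.81×0.540×5.54×6.08 = 89.2.
q = √89.2 = 9.45 m²/s.
V₁ = q/y₁ = 17.5 m/s; Fr₁ = V₁/√(g·y₁) = 7.60.

Fr₁ = 7.60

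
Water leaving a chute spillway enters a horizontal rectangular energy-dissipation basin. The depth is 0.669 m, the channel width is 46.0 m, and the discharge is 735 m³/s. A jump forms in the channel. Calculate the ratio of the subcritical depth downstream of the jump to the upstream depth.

y₂/y₁ = 12.7

q = Q/b = 735/46.0 = 16.0 m²/s; V₁ = q/y₁ = 23.9 m/s. Fr₁ = V₁/√(g·y₁) = 9.32.
Bélanger equation: y₂/y₁ = ½[√(1 + 8Fr₁²) − 1] = ½[√696.3 − 1] = 12.7.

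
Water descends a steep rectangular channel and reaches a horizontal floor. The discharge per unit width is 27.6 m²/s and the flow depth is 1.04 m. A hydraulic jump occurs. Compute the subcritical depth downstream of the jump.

y₂ = 11.7 m

V₁ = q/y₁ = 27.6/1.04 = 26.5 m/s. Fr₁ = V₁/√(g·y₁) = 26.5/√(9.81×1.04) = 8.31.
Sequent-depth ratio: y₂/y₁ = ½[√(1 + 8Fr₁²) − 1] = ½[√553.3 − 1] = 11.3.
y₂ = 11.3 × 1.04 = 11.7 m.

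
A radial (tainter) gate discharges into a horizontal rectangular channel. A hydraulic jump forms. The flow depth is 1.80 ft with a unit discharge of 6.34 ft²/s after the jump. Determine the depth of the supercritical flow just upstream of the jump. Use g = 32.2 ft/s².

V₂ = q/y₂ = 6.34/1.80 = 3.52 ft/s; Fr₂ = V₂/√(g·y₂) = 0.463.
Applying the sequent-depth relation in reverse, y₁/y₂ = ½[√(1 + 8Fr₂²) − 1] = ½[√2.712 − 1] = 0.323.
y₁ = 0.323 × 1.80 = 0.582 ft.

y₁ = 0.582 ft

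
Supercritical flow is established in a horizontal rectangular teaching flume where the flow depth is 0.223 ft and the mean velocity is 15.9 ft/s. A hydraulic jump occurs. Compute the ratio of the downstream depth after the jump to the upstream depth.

y₂/y₁ = 7.91

Fr₁ = V₁/√(g·y₁) = 15.9/√(32.2×0.223) = 5.93.
From the momentum equation for a rectangular channel, y₂/y₁ = ½[√(1 + 8Fr₁²) − 1] = ½[√282.7 − 1] = 7.91.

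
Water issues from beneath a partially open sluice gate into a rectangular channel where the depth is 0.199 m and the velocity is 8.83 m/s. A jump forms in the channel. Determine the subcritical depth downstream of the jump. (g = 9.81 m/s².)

y₂ = 1.68 m

Fr₁ = V₁/√(g·y₁) = 8.83/√(9.81×0.199) = 6.32.
From the momentum equation for a rectangular channel, y₂/y₁ = ½[√(1 + 8Fr₁²) − 1] = ½[√320.5 − 1] = 8.45.
y₂ = 8.45 × 0.199 = 1.68 m.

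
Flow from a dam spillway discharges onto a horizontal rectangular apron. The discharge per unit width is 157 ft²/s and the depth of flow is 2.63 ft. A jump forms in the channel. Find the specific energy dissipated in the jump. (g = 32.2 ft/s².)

V₁ = q/y₁ = 157/2.63 = 59.7 ft/s. Fr₁ = V₁/√(g·y₁) = 59.7/√(32.2×2.63) = 6.49.
Sequent-depth ratio: y₂/y₁ = ½[√(1 + 8Fr₁²) − 1] = ½[√337.6 − 1] = 8.69.
y₂ = 8.69 × 2.63 = 22.8 ft.
Head loss: ΔE = (y₂ − y₁)³/(4y₁y₂) = (22.8 − 2.63)³/(4×2.63×22.8) = 8265/240 = 34.4 ft.

ΔE = 34.4 ft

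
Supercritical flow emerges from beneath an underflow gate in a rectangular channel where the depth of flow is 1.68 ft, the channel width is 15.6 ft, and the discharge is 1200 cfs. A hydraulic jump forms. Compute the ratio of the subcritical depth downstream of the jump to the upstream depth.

y₂/y₁ = 8.32

q = Q/b = 1200/15.6 = 76.9 ft²/s; V₁ = q/y₁ = 45.8 ft/s. Fr₁ = V₁/√(g·y₁) = 6.23.
By Bélanger, y₂/y₁ = ½[√(1 + 8Fr₁²) − 1] = ½[√311.0 − 1] = 8.32.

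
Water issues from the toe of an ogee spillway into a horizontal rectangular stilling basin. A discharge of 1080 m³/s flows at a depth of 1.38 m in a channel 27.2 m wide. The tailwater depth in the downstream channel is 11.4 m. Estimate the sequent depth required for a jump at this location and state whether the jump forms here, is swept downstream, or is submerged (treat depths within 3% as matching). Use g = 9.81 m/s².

y₂ = 14.6 m; the jump is swept downstream

q = Q/b = 1080/27.2 = 39.7 m²/s; V₁ = q/y₁ = 28.8 m/s. Fr₁ = V₁/√(g·y₁) = 7.82.
From the momentum equation for a rectangular channel, y₂/y₁ = ½[√(1 + 8Fr₁²) − 1] = ½[√490.2 − 1] = 10.6.
y₂ = 10.6 × 1.38 = 14.6 m.
Tailwater y_tw = 11.4 m: y_tw < y₂, so the jump is swept downstream.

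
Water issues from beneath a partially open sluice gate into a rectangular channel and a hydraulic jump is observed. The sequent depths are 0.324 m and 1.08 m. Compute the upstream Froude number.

For a rectangular channel the momentum equation gives q² = ½·g·y₁·y₂·(y₁ + y₂) = ½×9.81×0.324×1.08×1.40 = 2.41.
q = √2.41 = 1.55 m²/s.
V₁ = q/y₁ = 4.79 m/s; Fr₁ = V₁/√(g·y₁) = 2.69.

Fr₁ = 2.69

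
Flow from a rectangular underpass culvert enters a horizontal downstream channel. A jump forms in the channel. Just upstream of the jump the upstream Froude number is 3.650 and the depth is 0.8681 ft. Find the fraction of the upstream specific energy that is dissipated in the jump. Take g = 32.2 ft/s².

ΔE/E₁ = 0.349 (34.9%)

Fr₁ = 3.650 (given).
From the momentum equation for a rectangular channel, y₂/y₁ = ½[√(1 + 8Fr₁²) − 1] = ½[√107.58 − 1] = 4.686.
y₂ = 4.686 × 0.8681 = 4.068 ft.
E₁ = y₁(1 + Fr₁²/2) = 0.8681×(1 + 3.650²/2) = 6.651 ft. ΔE = (y₂ − y₁)³/(4y₁y₂) = 2.319 ft. ΔE/E₁ = 2.319/6.651 = 0.349.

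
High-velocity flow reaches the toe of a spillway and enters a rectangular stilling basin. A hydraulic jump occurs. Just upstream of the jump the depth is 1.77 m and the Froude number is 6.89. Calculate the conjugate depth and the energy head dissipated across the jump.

y₂ = 16.4 m; ΔE = 26.9 m

Fr₁ = 6.89 (given).
Bélanger equation: y₂/y₁ = ½[√(1 + 8Fr₁²) − 1] = ½[√380.8 − 1] = 9.26.
y₂ = 9.26 × 1.77 = 16.4 m.
Head loss: ΔE = (y₂ − y₁)³/(4y₁y₂) = (16.4 − 1.77)³/(4×1.77×16.4) = 3121/116 = 26.9 m.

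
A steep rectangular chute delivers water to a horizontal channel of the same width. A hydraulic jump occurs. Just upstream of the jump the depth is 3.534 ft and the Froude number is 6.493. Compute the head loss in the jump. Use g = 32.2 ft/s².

ΔE = 46.31 ft

Fr₁ = 6.493 (given).
From the momentum equation for a rectangular channel, y₂/y₁ = ½[√(1 + 8Fr₁²) − 1] = ½[√338.27 − 1] = 8.696.
y₂ = 8.696 × 3.534 = 30.73 ft.
V₁ = Fr₁·√(g·y₁) = 6.493×√(32.2×3.534) = 69.26 ft/s; q = V₁·y₁ = 244.8 ft²/s. V₂ = q/y₂ = 244.8/30.73 = 7.965 ft/s. E₁ = y₁ + V₁²/2g = 78.03 ft; E₂ = y₂ + V₂²/2g = 31.72 ft. ΔE = E₁ − E₂ = 46.31 ft.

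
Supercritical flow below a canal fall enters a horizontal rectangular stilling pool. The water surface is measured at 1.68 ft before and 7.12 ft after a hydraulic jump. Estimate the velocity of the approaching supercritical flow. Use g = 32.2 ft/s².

V₁ = 24.5 ft/s

For a rectangular channel the momentum equation gives q² = ½·g·y₁·y₂·(y₁ + y₂) = ½×32.2×1.68×7.12×8.80 = 1695.
q = √1695 = 41.2 ft²/s.
V₁ = q/y₁ = 41.2/1.68 = 24.5 ft/s.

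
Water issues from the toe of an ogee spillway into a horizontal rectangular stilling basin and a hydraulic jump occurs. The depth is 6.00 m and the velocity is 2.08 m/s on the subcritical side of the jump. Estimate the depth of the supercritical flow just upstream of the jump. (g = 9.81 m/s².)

y₁ = 0.781 m

Fr₂ = V₂/√(g·y₂) = 2.08/√(9.81×6.00) = 0.271.
Applying the sequent-depth relation in reverse, y₁/y₂ = ½[√(1 + 8Fr₂²) − 1] = ½[√1.588 − 1] = 0.130.
y₁ = 0.130 × 6.00 = 0.781 m.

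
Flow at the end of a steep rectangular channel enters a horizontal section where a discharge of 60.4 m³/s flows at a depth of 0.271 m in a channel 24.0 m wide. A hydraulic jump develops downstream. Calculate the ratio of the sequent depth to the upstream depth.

q = Q/b = 60.4/24.0 = 2.52 m²/s; V₁ = q/y₁ = 9.29 m/s. Fr₁ = V₁/√(g·y₁) = 5.70.
Sequent-depth ratio: y₂/y₁ = ½[√(1 + 8Fr₁²) − 1] = ½[√260.5 − 1] = 7.57.

y₂/y₁ = 7.57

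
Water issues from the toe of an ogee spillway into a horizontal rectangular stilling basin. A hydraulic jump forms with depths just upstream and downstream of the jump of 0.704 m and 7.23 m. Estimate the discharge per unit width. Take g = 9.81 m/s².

For a rectangular channel the momentum equation gives q² = ½·g·y₁·y₂·(y₁ + y₂) = ½×9.81×0.704×7.23×7.93 = 198.
q = √198 = 14.1 m²/s.

q = 14.1 m²/s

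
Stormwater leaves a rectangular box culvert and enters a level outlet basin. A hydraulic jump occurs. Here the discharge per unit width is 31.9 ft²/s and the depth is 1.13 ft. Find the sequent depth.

V₁ = q/y₁ = 31.9/1.13 = 28.2 ft/s. Fr₁ = V₁/√(g·y₁) = 28.2/√(32.2×1.13) = 4.68.
From the momentum equation for a rectangular channel, y₂/y₁ = ½[√(1 + 8Fr₁²) − 1] = ½[√176.2 − 1] = 6.14.
y₂ = 6.14 × 1.13 = 6.94 ft.

y₂ = 6.94 ft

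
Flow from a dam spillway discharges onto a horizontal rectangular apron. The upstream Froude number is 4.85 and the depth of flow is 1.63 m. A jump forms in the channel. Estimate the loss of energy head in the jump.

Fr₁ = 4.85 (given).
By Bélanger, y₂/y₁ = ½[√(1 + 8Fr₁²) − 1] = ½[√189.2 − 1] = 6.38.
y₂ = 6.38 × 1.63 = 10.4 m.
Head loss: ΔE = (y₂ − y₁)³/(4y₁y₂) = (10.4 − 1.63)³/(4×1.63×10.4) = 673/67.8 = 9.93 m.

ΔE = 9.93 m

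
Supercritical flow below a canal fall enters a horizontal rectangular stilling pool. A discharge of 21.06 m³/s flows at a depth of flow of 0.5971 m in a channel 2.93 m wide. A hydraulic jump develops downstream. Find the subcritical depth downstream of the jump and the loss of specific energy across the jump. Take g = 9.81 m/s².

q = Q/b = 21.06/2.93 = 7.188 m²/s; V₁ = q/y₁ = 12.04 m/s. Fr₁ = V₁/√(g·y₁) = 4.974.
Conjugate-depth relation: y₂/y₁ = ½[√(1 + 8Fr₁²) − 1] = ½[√198.91 − 1] = 6.552.
y₂ = 6.552 × 0.5971 = 3.912 m.
V₂ = q/y₂ = 7.188/3.912 = 1.837 m/s. E₁ = y₁ + V₁²/2g = 7.983 m; E₂ = y₂ + V₂²/2g = 4.084 m. ΔE = E₁ − E₂ = 3.899 m.

y₂ = 3.912 m; ΔE = 3.899 m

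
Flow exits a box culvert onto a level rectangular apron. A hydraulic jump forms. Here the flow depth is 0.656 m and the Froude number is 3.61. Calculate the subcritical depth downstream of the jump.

Fr₁ = 3.61 (given).
Bélanger equation: y₂/y₁ = ½[√(1 + 8Fr₁²) − 1] = ½[√105.3 − 1] = 4.63.
y₂ = 4.63 × 0.656 = 3.04 m.

y₂ = 3.04 m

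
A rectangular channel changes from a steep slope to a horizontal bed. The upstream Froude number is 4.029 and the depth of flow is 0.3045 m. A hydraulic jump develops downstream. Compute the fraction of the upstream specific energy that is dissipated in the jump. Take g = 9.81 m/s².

ΔE/E₁ = 0.395 (39.5%)

Fr₁ = 4.029 (given).
Bélanger equation: y₂/y₁ = ½[√(1 + 8Fr₁²) − 1] = ½[√130.86 − 1] = 5.220.
y₂ = 5.220 × 0.3045 = 1.589 m.
E₁ = y₁(1 + Fr₁²/2) = 0.3045×(1 + 4.029²/2) = 2.776 m. ΔE = (y₂ − y₁)³/(4y₁y₂) = 1.096 m. ΔE/E₁ = 1.096/2.776 = 0.395.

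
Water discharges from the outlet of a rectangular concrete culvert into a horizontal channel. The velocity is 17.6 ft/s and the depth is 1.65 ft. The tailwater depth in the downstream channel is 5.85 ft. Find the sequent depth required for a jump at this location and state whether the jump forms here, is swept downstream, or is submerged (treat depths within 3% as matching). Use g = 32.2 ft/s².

Fr₁ = V₁/√(g·y₁) = 17.6/√(32.2×1.65) = 2.41.
Conjugate-depth relation: y₂/y₁ = ½[√(1 + 8Fr₁²) − 1] = ½[√47.64 − 1] = 2.95.
y₂ = 2.95 × 1.65 = 4.87 ft.
Tailwater y_tw = 5.85 ft: y_tw > y₂, so the jump is submerged.

y₂ = 4.87 ft; the jump is submerged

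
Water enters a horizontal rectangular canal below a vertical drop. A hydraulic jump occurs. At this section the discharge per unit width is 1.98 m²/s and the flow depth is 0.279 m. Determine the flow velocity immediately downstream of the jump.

V₂ = 1.27 m/s

V₁ = q/y₁ = 1.98/0.279 = 7.10 m/s. Fr₁ = V₁/√(g·y₁) = 7.10/√(9.81×0.279) = 4.29.
Sequent-depth ratio: y₂/y₁ = ½[√(1 + 8Fr₁²) − 1] = ½[√148.2 − 1] = 5.59.
y₂ = 5.59 × 0.279 = 1.56 m.
V₂ = q/y₂ = 1.98/1.56 = 1.27 m/s.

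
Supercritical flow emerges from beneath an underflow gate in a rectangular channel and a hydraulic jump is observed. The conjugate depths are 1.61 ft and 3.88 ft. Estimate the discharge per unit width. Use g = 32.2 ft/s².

q = 23.5 ft²/s

For a rectangular channel the momentum equation gives q² = ½·g·y₁·y₂·(y₁ + y₂) = ½×32.2×1.61×3.88×5.49 = 552.
q = √552 = 23.5 ft²/s.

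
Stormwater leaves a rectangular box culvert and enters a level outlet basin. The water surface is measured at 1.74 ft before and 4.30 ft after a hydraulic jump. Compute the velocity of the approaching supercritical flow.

V₁ = 15.5 ft/s

For a rectangular channel the momentum equation gives q² = ½·g·y₁·y₂·(y₁ + y₂) = ½×32.2×1.74×4.30×6.04 = 728.
q = √728 = 27.0 ft²/s.
V₁ = q/y₁ = 27.0/1.74 = 15.5 ft/s.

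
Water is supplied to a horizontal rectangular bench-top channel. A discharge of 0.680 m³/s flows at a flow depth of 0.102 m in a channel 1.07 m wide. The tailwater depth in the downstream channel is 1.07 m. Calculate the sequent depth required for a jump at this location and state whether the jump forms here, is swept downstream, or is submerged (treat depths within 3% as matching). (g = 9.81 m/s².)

y₂ = 0.849 m; the jump is submerged

q = Q/b = 0.680/1.07 = 0.636 m²/s; V₁ = q/y₁ = 6.23 m/s. Fr₁ = V₁/√(g·y₁) = 6.23.
From the momentum equation for a rectangular channel, y₂/y₁ = ½[√(1 + 8Fr₁²) − 1] = ½[√311.4 − 1] = 8.32.
y₂ = 8.32 × 0.102 = 0.849 m.
Tailwater y_tw = 1.07 m: y_tw > y₂, so the jump is submerged.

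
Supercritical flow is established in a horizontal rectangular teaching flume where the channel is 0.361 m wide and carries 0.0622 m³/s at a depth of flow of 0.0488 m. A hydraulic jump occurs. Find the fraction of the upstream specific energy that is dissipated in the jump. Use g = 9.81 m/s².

ΔE/E₁ = 0.499 (49.9%)

q = Q/b = 0.0622/0.361 = 0.172 m²/s; V₁ = q/y₁ = 3.53 m/s. Fr₁ = V₁/√(g·y₁) = 5.10.
From the momentum equation for a rectangular channel, y₂/y₁ = ½[√(1 + 8Fr₁²) − 1] = ½[√209.3 − 1] = 6.73.
y₂ = 6.73 × 0.0488 = 0.329 m.
E₁ = y₁ + V₁²/2g = 0.684 m. ΔE = (y₂ − y₁)³/(4y₁y₂) = 0.342 m. ΔE/E₁ = 0.342/0.684 = 0.499.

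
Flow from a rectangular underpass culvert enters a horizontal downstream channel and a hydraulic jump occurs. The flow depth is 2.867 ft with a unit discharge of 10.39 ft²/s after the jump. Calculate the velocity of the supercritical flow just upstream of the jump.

V₂ = q/y₂ = 10.39/2.867 = 3.624 ft/s; Fr₂ = V₂/√(g·y₂) = 0.3772.
Applying the sequent-depth relation in reverse, y₁/y₂ = ½[√(1 + 8Fr₂²) − 1] = ½[√2.1381 − 1] = 0.2311.
y₁ = 0.2311 × 2.867 = 0.6626 ft.
V₁ = q/y₁ = 10.39/0.6626 = 15.68 ft/s.

V₁ = 15.68 ft/s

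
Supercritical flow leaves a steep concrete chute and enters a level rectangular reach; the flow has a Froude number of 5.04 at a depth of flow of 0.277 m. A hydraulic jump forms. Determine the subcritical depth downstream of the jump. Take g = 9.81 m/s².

Fr₁ = 5.04 (given).
By Bélanger, y₂/y₁ = ½[√(1 + 8Fr₁²) − 1] = ½[√204.2 − 1] = 6.65.
y₂ = 6.65 × 0.277 = 1.84 m.

y₂ = 1.84 m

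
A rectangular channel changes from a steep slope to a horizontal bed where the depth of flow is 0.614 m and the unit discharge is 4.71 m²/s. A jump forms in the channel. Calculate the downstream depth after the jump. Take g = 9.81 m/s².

y₂ = 2.42 m

V₁ = q/y₁ = 4.71/0.614 = 7.67 m/s. Fr₁ = V₁/√(g·y₁) = 7.67/√(9.81×0.614) = 3.13.
By Bélanger, y₂/y₁ = ½[√(1 + 8Fr₁²) − 1] = ½[√79.16 − 1] = 3.95.
y₂ = 3.95 × 0.614 = 2.42 m.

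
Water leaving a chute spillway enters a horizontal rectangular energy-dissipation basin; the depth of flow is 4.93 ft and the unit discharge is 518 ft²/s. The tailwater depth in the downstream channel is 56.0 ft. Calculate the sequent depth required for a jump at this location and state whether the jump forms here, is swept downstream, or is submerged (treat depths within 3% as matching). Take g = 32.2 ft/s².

V₁ = q/y₁ = 518/4.93 = 105 ft/s. Fr₁ = V₁/√(g·y₁) = 105/√(32.2×4.93) = 8.34.
Sequent-depth ratio: y₂/y₁ = ½[√(1 + 8Fr₁²) − 1] = ½[√557.4 − 1] = 11.3.
y₂ = 11.3 × 4.93 = 55.7 ft.
Tailwater y_tw = 56.0 ft: y_tw ≈ y₂, so the jump forms here.

y₂ = 55.7 ft; the jump forms here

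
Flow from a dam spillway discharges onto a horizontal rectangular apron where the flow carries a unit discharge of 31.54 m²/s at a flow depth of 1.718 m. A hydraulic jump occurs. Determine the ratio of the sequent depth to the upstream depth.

y₂/y₁ = 5.844

V₁ = q/y₁ = 31.54/1.718 = 18.36 m/s. Fr₁ = V₁/√(g·y₁) = 18.36/√(9.81×1.718) = 4.472.
Conjugate-depth relation: y₂/y₁ = ½[√(1 + 8Fr₁²) − 1] = ½[√160.98 − 1] = 5.844.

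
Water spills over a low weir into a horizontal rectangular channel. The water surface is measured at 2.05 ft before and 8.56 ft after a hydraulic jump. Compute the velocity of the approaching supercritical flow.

For a rectangular channel the momentum equation gives q² = ½·g·y₁·y₂·(y₁ + y₂) = ½×32.2×2.05×8.56×10.6 = 2998.
q = √2998 = 54.8 ft²/s.
V₁ = q/y₁ = 54.8/2.05 = 26.7 ft/s.

V₁ = 26.7 ft/s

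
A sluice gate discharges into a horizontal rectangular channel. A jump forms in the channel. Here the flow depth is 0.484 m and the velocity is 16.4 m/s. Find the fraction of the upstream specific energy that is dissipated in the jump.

ΔE/E₁ = 0.644 (64.4%)

Fr₁ = V₁/√(g·y₁) = 16.4/√(9.81×0.484) = 7.53.
Sequent-depth ratio: y₂/y₁ = ½[√(1 + 8Fr₁²) − 1] = ½[√454.2 − 1] = 10.2.
y₂ = 10.2 × 0.484 = 4.92 m.
E₁ = y₁ + V₁²/2g = 14.2 m. ΔE = (y₂ − y₁)³/(4y₁y₂) = 9.14 m. ΔE/E₁ = 9.14/14.2 = 0.644.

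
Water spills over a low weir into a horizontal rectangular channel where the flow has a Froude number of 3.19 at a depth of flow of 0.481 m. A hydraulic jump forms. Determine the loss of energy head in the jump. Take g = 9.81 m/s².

Fr₁ = 3.19 (given).
Bélanger equation: y₂/y₁ = ½[√(1 + 8Fr₁²) − 1] = ½[√82.41 − 1] = 4.04.
y₂ = 4.04 × 0.481 = 1.94 m.
Head loss: ΔE = (y₂ − y₁)³/(4y₁y₂) = (1.94 − 0.481)³/(4×0.481×1.94) = 3.12/3.74 = 0.836 m.

ΔE = 0.836 m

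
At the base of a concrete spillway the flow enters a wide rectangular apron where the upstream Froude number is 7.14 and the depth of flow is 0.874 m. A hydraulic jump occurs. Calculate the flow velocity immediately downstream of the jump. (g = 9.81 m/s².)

V₂ = 2.18 m/s

Fr₁ = 7.14 (given).
Sequent-depth ratio: y₂/y₁ = ½[√(1 + 8Fr₁²) − 1] = ½[√408.8 − 1] = 9.61.
y₂ = 9.61 × 0.874 = 8.40 m.
V₁ = Fr₁·√(g·y₁) = 7.14×√(9.81×0.874) = 20.9 m/s; q = V₁·y₁ = 18.3 m²/s.
V₂ = q/y₂ = 18.3/8.40 = 2.18 m/s.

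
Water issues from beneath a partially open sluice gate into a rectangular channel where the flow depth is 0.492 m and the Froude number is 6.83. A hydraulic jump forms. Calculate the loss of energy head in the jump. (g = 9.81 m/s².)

Fr₁ = 6.83 (given).
Bélanger equation: y₂/y₁ = ½[√(1 + 8Fr₁²) − 1] = ½[√374.2 − 1] = 9.17.
y₂ = 9.17 × 0.492 = 4.51 m.
V₁ = Fr₁·√(g·y₁) = 6.83×√(9.81×0.492) = 15.0 m/s; q = V₁·y₁ = 7.38 m²/s. V₂ = q/y₂ = 7.38/4.51 = 1.64 m/s. E₁ = y₁ + V₁²/2g = 12.0 m; E₂ = y₂ + V₂²/2g = 4.65 m. ΔE = E₁ − E₂ = 7.32 m.

ΔE = 7.32 m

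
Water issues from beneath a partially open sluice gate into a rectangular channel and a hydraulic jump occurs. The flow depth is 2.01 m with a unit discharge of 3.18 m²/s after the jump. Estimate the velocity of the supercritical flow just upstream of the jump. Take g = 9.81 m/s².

V₂ = q/y₂ = 3.18/2.01 = 1.58 m/s; Fr₂ = V₂/√(g·y₂) = 0.356.
From the momentum equation (using Fr₂), y₁/y₂ = ½[√(1 + 8Fr₂²) − 1] = ½[√2.016 − 1] = 0.210.
y₁ = 0.210 × 2.01 = 0.422 m.
V₁ = q/y₁ = 3.18/0.422 = 7.54 m/s.

V₁ = 7.54 m/s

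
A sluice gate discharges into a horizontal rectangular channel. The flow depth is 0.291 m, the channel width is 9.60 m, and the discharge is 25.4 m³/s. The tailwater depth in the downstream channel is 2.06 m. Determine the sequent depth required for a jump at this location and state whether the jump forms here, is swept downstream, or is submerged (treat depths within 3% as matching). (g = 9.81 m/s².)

q = Q/b = 25.4/9.60 = 2.65 m²/s; V₁ = q/y₁ = 9.09 m/s. Fr₁ = V₁/√(g·y₁) = 5.38.
Bélanger equation: y₂/y₁ = ½[√(1 + 8Fr₁²) − 1] = ½[√232.7 − 1] = 7.13.
y₂ = 7.13 × 0.291 = 2.07 m.
Tailwater y_tw = 2.06 m: y_tw ≈ y₂, so the jump forms here.

y₂ = 2.07 m; the jump forms here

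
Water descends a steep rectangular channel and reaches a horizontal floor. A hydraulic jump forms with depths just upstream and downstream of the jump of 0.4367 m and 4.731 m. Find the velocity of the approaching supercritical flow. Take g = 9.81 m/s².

V₁ = 16.57 m/s

For a rectangular channel the momentum equation gives q² = ½·g·y₁·y₂·(y₁ + y₂) = ½×9.81×0.4367×4.731×5.168 = 52.37.
q = √52.37 = 7.237 m²/s.
V₁ = q/y₁ = 7.237/0.4367 = 16.57 m/s.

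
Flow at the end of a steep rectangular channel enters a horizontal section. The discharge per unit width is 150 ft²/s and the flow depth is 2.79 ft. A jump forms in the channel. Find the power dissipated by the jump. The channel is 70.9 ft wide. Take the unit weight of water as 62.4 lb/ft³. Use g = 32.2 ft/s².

P = 31196 hp

V₁ = q/y₁ = 150/2.79 = 53.8 ft/s. Fr₁ = V₁/√(g·y₁) = 53.8/√(32.2×2.79) = 5.67.
By Bélanger, y₂/y₁ = ½[√(1 + 8Fr₁²) − 1] = ½[√258.4 − 1] = 7.54.
y₂ = 7.54 × 2.79 = 21.0 ft.
Head loss: ΔE = (y₂ − y₁)³/(4y₁y₂) = (21.0 − 2.79)³/(4×2.79×21.0) = 6068/235 = 25.9 ft.
Q = q·b = 150 × 70.9 = 10635 cfs. P = γ·Q·ΔE/550 = 62.4 × 10635 × 25.9 / 550 = 31196 hp.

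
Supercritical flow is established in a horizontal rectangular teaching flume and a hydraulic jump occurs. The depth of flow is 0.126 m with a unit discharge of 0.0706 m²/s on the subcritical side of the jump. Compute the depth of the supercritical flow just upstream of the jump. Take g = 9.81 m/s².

V₂ = q/y₂ = 0.0706/0.126 = 0.560 m/s; Fr₂ = V₂/√(g·y₂) = 0.504.
The Bélanger relation is symmetric: y₁/y₂ = ½[√(1 + 8Fr₂²) − 1] = ½[√3.032 − 1] = 0.371.
y₁ = 0.371 × 0.126 = 0.0467 m.

y₁ = 0.0467 m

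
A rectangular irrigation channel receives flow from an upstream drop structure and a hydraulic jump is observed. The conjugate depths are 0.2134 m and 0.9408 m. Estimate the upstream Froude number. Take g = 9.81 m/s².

For a rectangular channel the momentum equation gives q² = ½·g·y₁·y₂·(y₁ + y₂) = ½×9.81×0.2134×0.9408×1.154 = 1.137.
q = √1.137 = 1.066 m²/s.
V₁ = q/y₁ = 4.996 m/s; Fr₁ = V₁/√(g·y₁) = 3.453.

Fr₁ = 3.453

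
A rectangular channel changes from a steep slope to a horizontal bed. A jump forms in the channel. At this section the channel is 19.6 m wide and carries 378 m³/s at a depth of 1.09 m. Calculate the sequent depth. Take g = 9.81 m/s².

y₂ = 7.81 m

q = Q/b = 378/19.6 = 19.3 m²/s; V₁ = q/y₁ = 17.7 m/s. Fr₁ = V₁/√(g·y₁) = 5.41.
Bélanger equation: y₂/y₁ = ½[√(1 + 8Fr₁²) − 1] = ½[√235.2 − 1] = 7.17.
y₂ = 7.17 × 1.09 = 7.81 m.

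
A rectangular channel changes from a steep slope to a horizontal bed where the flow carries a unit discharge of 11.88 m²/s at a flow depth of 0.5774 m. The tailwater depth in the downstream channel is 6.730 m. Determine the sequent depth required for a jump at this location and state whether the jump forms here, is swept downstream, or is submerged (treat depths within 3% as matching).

V₁ = q/y₁ = 11.88/0.5774 = 20.57 m/s. Fr₁ = V₁/√(g·y₁) = 20.57/√(9.81×0.5774) = 8.645.
Sequent-depth ratio: y₂/y₁ = ½[√(1 + 8Fr₁²) − 1] = ½[√598.89 − 1] = 11.74.
y₂ = 11.74 × 0.5774 = 6.776 m.
Tailwater y_tw = 6.730 m: y_tw ≈ y₂, so the jump forms here.

y₂ = 6.776 m; the jump forms here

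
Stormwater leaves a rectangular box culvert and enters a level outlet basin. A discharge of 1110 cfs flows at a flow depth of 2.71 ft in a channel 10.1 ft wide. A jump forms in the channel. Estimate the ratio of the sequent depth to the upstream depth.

y₂/y₁ = 5.66

q = Q/b = 1110/10.1 = 110 ft²/s; V₁ = q/y₁ = 40.6 ft/s. Fr₁ = V₁/√(g·y₁) = 4.34.
Bélanger equation: y₂/y₁ = ½[√(1 + 8Fr₁²) − 1] = ½[√151.8 − 1] = 5.66.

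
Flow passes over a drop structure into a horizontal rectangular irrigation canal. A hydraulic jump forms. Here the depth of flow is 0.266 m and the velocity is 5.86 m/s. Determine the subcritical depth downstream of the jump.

y₂ = 1.24 m

Fr₁ = V₁/√(g·y₁) = 5.86/√(9.81×0.266) = 3.63.
Bélanger equation: y₂/y₁ = ½[√(1 + 8Fr₁²) − 1] = ½[√106.3 − 1] = 4.65.
y₂ = 4.65 × 0.266 = 1.24 m.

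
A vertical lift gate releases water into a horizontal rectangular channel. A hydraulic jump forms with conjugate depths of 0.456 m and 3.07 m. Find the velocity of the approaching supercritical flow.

V₁ = 10.8 m/s

For a rectangular channel the momentum equation gives q² = ½·g·y₁·y₂·(y₁ + y₂) = ½×9.81×0.456×3.07×3.53 = 24.2.
q = √24.2 = 4.92 m²/s.
V₁ = q/y₁ = 4.92/0.456 = 10.8 m/s.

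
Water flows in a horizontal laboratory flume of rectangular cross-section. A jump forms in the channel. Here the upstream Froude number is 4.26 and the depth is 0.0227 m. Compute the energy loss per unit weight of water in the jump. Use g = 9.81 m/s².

Fr₁ = 4.26 (given).
Bélanger equation: y₂/y₁ = ½[√(1 + 8Fr₁²) − 1] = ½[√146.2 − 1] = 5.55.
y₂ = 5.55 × 0.0227 = 0.126 m.
V₁ = Fr₁·√(g·y₁) = 4.26×√(9.81×0.0227) = 2.01 m/s; q = V₁·y₁ = 0.0456 m²/s. V₂ = q/y₂ = 0.0456/0.126 = 0.363 m/s. E₁ = y₁ + V₁²/2g = 0.229 m; E₂ = y₂ + V₂²/2g = 0.133 m. ΔE = E₁ − E₂ = 0.0961 m.

ΔE = 0.0961 m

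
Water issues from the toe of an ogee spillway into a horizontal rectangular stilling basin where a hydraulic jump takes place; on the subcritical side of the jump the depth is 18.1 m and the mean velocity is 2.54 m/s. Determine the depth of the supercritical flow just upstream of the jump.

Fr₂ = V₂/√(g·y₂) = 2.54/√(9.81×18.1) = 0.191.
The Bélanger relation is symmetric: y₁/y₂ = ½[√(1 + 8Fr₂²) − 1] = ½[√1.291 − 1] = 0.0680.
y₁ = 0.0680 × 18.1 = 1.23 m.

y₁ = 1.23 m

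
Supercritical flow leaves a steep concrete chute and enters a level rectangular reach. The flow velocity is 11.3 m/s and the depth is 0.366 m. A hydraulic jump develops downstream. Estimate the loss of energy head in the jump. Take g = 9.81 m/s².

Fr₁ = V₁/√(g·y₁) = 11.3/√(9.81×0.366) = 5.96.
Bélanger equation: y₂/y₁ = ½[√(1 + 8Fr₁²) − 1] = ½[√285.5 − 1] = 7.95.
y₂ = 7.95 × 0.366 = 2.91 m.
q = V₁·y₁ = 11.3 × 0.366 = 4.14 m²/s. V₂ = q/y₂ = 4.14/2.91 = 1.42 m/s. E₁ = y₁ + V₁²/2g = 6.87 m; E₂ = y₂ + V₂²/2g = 3.01 m. ΔE = E₁ − E₂ = 3.86 m.

ΔE = 3.86 m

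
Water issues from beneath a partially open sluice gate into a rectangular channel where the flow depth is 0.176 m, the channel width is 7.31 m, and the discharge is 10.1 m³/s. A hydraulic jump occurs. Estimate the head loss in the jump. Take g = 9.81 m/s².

q = Q/b = 10.1/7.31 = 1.38 m²/s; V₁ = q/y₁ = 7.85 m/s. Fr₁ = V₁/√(g·y₁) = 5.97.
From the momentum equation for a rectangular channel, y₂/y₁ = ½[√(1 + 8Fr₁²) − 1] = ½[√286.6 − 1] = 7.96.
y₂ = 7.96 × 0.176 = 1.40 m.
V₂ = q/y₂ = 1.38/1.40 = 0.986 m/s. E₁ = y₁ + V₁²/2g = 3.32 m; E₂ = y₂ + V₂²/2g = 1.45 m. ΔE = E₁ − E₂ = 1.87 m.

ΔE = 1.87 m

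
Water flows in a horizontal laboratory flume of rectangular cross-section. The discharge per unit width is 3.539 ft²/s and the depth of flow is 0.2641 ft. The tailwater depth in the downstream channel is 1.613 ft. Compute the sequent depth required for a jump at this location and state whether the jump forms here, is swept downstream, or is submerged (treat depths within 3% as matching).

V₁ = q/y₁ = 3.539/0.2641 = 13.40 ft/s. Fr₁ = V₁/√(g·y₁) = 13.40/√(32.2×0.2641) = 4.595.
By Bélanger, y₂/y₁ = ½[√(1 + 8Fr₁²) − 1] = ½[√169.92 − 1] = 6.018.
y₂ = 6.018 × 0.2641 = 1.589 ft.
Tailwater y_tw = 1.613 ft: y_tw ≈ y₂, so the jump forms here.

y₂ = 1.589 ft; the jump forms here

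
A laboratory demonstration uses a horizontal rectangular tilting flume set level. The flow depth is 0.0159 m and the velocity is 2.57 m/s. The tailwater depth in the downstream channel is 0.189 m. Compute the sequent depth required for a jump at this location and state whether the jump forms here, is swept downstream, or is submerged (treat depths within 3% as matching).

y₂ = 0.139 m; the jump is submerged

Fr₁ = V₁/√(g·y₁) = 2.57/√(9.81×0.0159) = 6.51.
Sequent-depth ratio: y₂/y₁ = ½[√(1 + 8Fr₁²) − 1] = ½[√339.8 − 1] = 8.72.
y₂ = 8.72 × 0.0159 = 0.139 m.
Tailwater y_tw = 0.189 m: y_tw > y₂, so the jump is submerged.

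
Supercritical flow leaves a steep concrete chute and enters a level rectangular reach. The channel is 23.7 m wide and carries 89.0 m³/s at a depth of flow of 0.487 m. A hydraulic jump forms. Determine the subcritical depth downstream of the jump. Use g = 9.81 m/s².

q = Q/b = 89.0/23.7 = 3.76 m²/s; V₁ = q/y₁ = 7.71 m/s. Fr₁ = V₁/√(g·y₁) = 3.53.
From the momentum equation for a rectangular channel, y₂/y₁ = ½[√(1 + 8Fr₁²) − 1] = ½[√100.6 − 1] = 4.51.
y₂ = 4.51 × 0.487 = 2.20 m.

y₂ = 2.20 m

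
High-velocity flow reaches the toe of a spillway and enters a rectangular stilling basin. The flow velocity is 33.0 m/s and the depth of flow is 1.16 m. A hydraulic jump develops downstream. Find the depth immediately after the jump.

y₂ = 15.5 m

Fr₁ = V₁/√(g·y₁) = 33.0/√(9.81×1.16) = 9.78.
Conjugate-depth relation: y₂/y₁ = ½[√(1 + 8Fr₁²) − 1] = ½[√766.6 − 1] = 13.3.
y₂ = 13.3 × 1.16 = 15.5 m.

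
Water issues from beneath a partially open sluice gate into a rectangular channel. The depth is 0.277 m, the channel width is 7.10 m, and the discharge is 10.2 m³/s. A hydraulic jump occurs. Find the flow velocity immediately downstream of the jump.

V₂ = 1.30 m/s

q = Q/b = 10.2/7.10 = 1.44 m²/s; V₁ = q/y₁ = 5.19 m/s. Fr₁ = V₁/√(g·y₁) = 3.15.
Sequent-depth ratio: y₂/y₁ = ½[√(1 + 8Fr₁²) − 1] = ½[√80.19 − 1] = 3.98.
y₂ = 3.98 × 0.277 = 1.10 m.
V₂ = q/y₂ = 1.44/1.10 = 1.30 m/s.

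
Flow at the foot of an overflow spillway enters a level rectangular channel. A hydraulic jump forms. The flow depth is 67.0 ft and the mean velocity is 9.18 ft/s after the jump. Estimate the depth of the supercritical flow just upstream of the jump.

Fr₂ = V₂/√(g·y₂) = 9.18/√(32.2×67.0) = 0.198.
The Bélanger relation is symmetric: y₁/y₂ = ½[√(1 + 8Fr₂²) − 1] = ½[√1.312 − 1] = 0.0728.
y₁ = 0.0728 × 67.0 = 4.88 ft.

y₁ = 4.88 ft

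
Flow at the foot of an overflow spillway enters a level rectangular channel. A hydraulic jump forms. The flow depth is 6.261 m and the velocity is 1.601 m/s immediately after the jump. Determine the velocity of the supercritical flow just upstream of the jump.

Fr₂ = V₂/√(g·y₂) = 1.601/√(9.81×6.261) = 0.2043.
Since the conjugate-depth ratio holds either way, y₁/y₂ = ½[√(1 + 8Fr₂²) − 1] = ½[√1.3339 − 1] = 0.07746.
y₁ = 0.07746 × 6.261 = 0.4850 m.
V₁ = q/y₁ = 10.02/0.4850 = 20.67 m/s.

V₁ = 20.67 m/s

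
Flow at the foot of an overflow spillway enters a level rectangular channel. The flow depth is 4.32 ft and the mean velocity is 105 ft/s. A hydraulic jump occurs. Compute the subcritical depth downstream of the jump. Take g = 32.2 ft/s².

Fr₁ = V₁/√(g·y₁) = 105/√(32.2×4.32) = 8.90.
Conjugate-depth relation: y₂/y₁ = ½[√(1 + 8Fr₁²) − 1] = ½[√635.1 − 1] = 12.1.
y₂ = 12.1 × 4.32 = 52.3 ft.

y₂ = 52.3 ft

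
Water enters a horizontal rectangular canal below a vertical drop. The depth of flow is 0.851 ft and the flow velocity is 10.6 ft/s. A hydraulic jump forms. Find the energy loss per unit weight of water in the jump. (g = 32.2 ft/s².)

ΔE = 0.246 ft

Fr₁ = V₁/√(g·y₁) = 10.6/√(32.2×0.851) = 2.02.
From the momentum equation for a rectangular channel, y₂/y₁ = ½[√(1 + 8Fr₁²) − 1] = ½[√33.80 − 1] = 2.41.
y₂ = 2.41 × 0.851 = 2.05 ft.
q = V₁·y₁ = 10.6 × 0.851 = 9.02 ft²/s. V₂ = q/y₂ = 9.02/2.05 = 4.40 ft/s. E₁ = y₁ + V₁²/2g = 2.60 ft; E₂ = y₂ + V₂²/2g = 2.35 ft. ΔE = E₁ − E₂ = 0.246 ft.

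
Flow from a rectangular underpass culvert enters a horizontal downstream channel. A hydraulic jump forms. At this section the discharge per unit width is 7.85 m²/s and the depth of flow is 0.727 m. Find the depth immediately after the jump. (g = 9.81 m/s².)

V₁ = q/y₁ = 7.85/0.727 = 10.8 m/s. Fr₁ = V₁/√(g·y₁) = 10.8/√(9.81×0.727) = 4.04.
By Bélanger, y₂/y₁ = ½[√(1 + 8Fr₁²) − 1] = ½[√131.8 − 1] = 5.24.
y₂ = 5.24 × 0.727 = 3.81 m.

y₂ = 3.81 m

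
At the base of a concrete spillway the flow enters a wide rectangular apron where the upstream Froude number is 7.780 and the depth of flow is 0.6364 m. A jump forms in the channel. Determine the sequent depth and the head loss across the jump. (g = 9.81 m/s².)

Fr₁ = 7.780 (given).
Sequent-depth ratio: y₂/y₁ = ½[√(1 + 8Fr₁²) − 1] = ½[√485.23 − 1] = 10.51.
y₂ = 10.51 × 0.6364 = 6.691 m.
Head loss: ΔE = (y₂ − y₁)³/(4y₁y₂) = (6.691 − 0.6364)³/(4×0.6364×6.691) = 222.0/17.03 = 13.03 m.

y₂ = 6.691 m; ΔE = 13.03 m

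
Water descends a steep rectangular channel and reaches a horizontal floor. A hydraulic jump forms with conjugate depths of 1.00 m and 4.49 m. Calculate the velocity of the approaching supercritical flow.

For a rectangular channel the momentum equation gives q² = ½·g·y₁·y₂·(y₁ + y₂) = ½×9.81×1.00×4.49×5.49 = 121.
q = √121 = 11.0 m²/s.
V₁ = q/y₁ = 11.0/1.00 = 11.0 m/s.

V₁ = 11.0 m/s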